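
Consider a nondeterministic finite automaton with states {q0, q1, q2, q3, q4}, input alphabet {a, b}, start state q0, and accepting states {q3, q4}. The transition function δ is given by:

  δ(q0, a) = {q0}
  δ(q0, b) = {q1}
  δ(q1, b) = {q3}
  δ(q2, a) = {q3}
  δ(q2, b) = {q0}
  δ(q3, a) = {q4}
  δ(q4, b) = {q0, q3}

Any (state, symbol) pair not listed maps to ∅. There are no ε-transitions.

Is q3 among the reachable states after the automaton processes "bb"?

Start in {q0}.
Read 'b': {q0} → {q1}.
Read 'b': {q1} → {q3}.
State q3 is in {q3}.

Yes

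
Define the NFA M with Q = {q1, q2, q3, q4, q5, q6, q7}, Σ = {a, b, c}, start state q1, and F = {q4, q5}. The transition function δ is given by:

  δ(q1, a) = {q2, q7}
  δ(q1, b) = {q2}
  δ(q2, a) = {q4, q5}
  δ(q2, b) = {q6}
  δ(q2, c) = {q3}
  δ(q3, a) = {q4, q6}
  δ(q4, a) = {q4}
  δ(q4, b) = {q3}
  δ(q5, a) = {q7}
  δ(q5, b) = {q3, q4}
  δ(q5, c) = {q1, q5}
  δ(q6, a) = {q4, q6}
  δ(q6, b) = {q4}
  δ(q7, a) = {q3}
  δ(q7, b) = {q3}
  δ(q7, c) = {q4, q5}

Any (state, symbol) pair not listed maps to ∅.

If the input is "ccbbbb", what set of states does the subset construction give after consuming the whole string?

∅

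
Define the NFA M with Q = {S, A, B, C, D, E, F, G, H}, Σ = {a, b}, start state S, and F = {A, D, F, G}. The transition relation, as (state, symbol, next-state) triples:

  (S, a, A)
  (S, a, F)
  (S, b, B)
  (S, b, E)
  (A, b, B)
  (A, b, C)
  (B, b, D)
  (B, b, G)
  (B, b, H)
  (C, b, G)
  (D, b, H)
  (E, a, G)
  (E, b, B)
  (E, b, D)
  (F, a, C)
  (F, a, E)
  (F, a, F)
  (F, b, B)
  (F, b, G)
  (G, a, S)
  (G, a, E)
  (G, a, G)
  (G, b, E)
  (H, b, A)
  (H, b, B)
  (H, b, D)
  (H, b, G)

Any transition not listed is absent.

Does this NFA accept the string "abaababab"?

Start in {S}.
Read 'a': S→{A, F}; now {A, F}.
Read 'b': A→{B, C}, F→{B, G}; now {B, C, G}.
Read 'a': B→∅, C→∅, G→{S, E, G}; now {S, E, G}.
Read 'a': S→{A, F}, E→{G}, G→{S, E, G}; now {S, A, E, F, G}.
Read 'b': S→{B, E}, A→{B, C}, E→{B, D}, F→{B, G}, G→{E}; now {B, C, D, E, G}.
Read 'a': B→∅, C→∅, D→∅, E→{G}, G→{S, E, G}; now {S, E, G}.
Read 'b': S→{B, E}, E→{B, D}, G→{E}; now {B, D, E}.
Read 'a': B→∅, D→∅, E→{G}; now {G}.
Read 'b': G→{E}; now {E}.
The final set {E} contains no accepting state.

No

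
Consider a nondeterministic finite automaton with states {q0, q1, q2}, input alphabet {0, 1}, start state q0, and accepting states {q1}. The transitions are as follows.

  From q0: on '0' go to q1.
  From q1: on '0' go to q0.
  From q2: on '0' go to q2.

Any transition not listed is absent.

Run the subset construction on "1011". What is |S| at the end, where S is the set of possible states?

0

Start in {q0}.
Read '1': {q0} → ∅.
The set is empty and remains empty for the remaining 3 symbols.
That set has 0 states.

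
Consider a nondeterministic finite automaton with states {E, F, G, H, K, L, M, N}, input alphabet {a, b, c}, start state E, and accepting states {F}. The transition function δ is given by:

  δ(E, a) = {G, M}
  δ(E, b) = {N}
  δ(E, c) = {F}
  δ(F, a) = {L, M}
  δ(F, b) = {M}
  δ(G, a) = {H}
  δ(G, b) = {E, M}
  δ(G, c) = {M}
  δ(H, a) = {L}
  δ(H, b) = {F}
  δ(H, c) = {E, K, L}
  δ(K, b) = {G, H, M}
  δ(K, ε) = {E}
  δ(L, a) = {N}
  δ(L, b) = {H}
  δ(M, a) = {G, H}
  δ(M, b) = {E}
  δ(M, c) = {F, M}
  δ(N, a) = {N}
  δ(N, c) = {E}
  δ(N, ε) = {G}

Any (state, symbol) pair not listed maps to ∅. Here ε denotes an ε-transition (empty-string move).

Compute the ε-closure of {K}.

{E, K}

Begin with {K}.
ε-move K → E; add E.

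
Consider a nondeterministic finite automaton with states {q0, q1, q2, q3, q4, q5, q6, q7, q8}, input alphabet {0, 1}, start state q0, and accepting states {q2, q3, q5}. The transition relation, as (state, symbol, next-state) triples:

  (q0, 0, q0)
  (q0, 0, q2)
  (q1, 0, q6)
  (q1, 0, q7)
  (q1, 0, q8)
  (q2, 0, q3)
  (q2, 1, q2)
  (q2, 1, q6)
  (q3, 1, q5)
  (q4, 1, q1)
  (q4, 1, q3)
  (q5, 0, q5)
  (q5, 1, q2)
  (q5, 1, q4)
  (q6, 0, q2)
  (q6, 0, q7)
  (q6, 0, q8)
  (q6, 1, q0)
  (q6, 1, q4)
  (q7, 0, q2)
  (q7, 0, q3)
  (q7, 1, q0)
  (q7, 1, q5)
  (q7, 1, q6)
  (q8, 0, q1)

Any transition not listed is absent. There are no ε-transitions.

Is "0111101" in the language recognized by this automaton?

Start in {q0}.
Read '0': {q0} → {q0, q2}.
Read '1': {q0, q2} → {q2, q6}.
Read '1': {q2, q6} → {q0, q2, q4, q6}.
Read '1': {q0, q2, q4, q6} → {q0, q1, q2, q3, q4, q6}.
Read '1': {q0, q1, q2, q3, q4, q6} → {q0, q1, q2, q3, q4, q5, q6}.
Read '0': {q0, q1, q2, q3, q4, q5, q6} → {q0, q2, q3, q5, q6, q7, q8}.
Read '1': {q0, q2, q3, q5, q6, q7, q8} → {q0, q2, q4, q5, q6}.
The final set {q0, q2, q4, q5, q6} contains the accepting states q2, q5.

Yes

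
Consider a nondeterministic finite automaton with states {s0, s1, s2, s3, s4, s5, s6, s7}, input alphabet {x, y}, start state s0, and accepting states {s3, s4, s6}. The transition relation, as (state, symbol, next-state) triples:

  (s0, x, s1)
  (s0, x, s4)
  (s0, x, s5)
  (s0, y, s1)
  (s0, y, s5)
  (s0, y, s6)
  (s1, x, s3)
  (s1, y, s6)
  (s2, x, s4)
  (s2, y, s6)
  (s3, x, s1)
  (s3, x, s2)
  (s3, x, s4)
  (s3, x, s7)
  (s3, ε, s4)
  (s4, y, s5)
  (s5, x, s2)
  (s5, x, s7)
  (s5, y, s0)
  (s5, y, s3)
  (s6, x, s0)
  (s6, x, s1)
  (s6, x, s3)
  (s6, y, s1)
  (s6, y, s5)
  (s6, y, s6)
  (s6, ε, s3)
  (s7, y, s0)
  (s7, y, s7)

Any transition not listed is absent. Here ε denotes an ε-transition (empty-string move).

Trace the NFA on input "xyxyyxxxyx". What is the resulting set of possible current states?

{s0, s1, s2, s3, s4, s5, s7}

Start in {s0}.
Read 'x': s0→{s1, s4, s5}; now {s1, s4, s5}.
Read 'y': s1→{s6}, s4→{s5}, s5→{s0, s3}; union {s0, s3, s5, s6}; ε-closure = {s0, s3, s4, s5, s6}.
Read 'x': s0→{s1, s4, s5}, s3→{s1, s2, s4, s7}, s4→∅, s5→{s2, s7}, s6→{s0, s1, s3}; now {s0, s1, s2, s3, s4, s5, s7}.
Read 'y': s0→{s1, s5, s6}, s1→{s6}, s2→{s6}, s3→∅, s4→{s5}, s5→{s0, s3}, s7→{s0, s7}; union {s0, s1, s3, s5, s6, s7}; ε-closure = {s0, s1, s3, s4, s5, s6, s7}.
Read 'y': s0→{s1, s5, s6}, s1→{s6}, s3→∅, s4→{s5}, s5→{s0, s3}, s6→{s1, s5, s6}, s7→{s0, s7}; union {s0, s1, s3, s5, s6, s7}; ε-closure = {s0, s1, s3, s4, s5, s6, s7}.
Read 'x': s0→{s1, s4, s5}, s1→{s3}, s3→{s1, s2, s4, s7}, s4→∅, s5→{s2, s7}, s6→{s0, s1, s3}, s7→∅; now {s0, s1, s2, s3, s4, s5, s7}.
Read 'x': s0→{s1, s4, s5}, s1→{s3}, s2→{s4}, s3→{s1, s2, s4, s7}, s4→∅, s5→{s2, s7}, s7→∅; now {s1, s2, s3, s4, s5, s7}.
Read 'x': s1→{s3}, s2→{s4}, s3→{s1, s2, s4, s7}, s4→∅, s5→{s2, s7}, s7→∅; now {s1, s2, s3, s4, s7}.
Read 'y': s1→{s6}, s2→{s6}, s3→∅, s4→{s5}, s7→{s0, s7}; union {s0, s5, s6, s7}; ε-closure = {s0, s3, s4, s5, s6, s7}.
Read 'x': s0→{s1, s4, s5}, s3→{s1, s2, s4, s7}, s4→∅, s5→{s2, s7}, s6→{s0, s1, s3}, s7→∅; now {s0, s1, s2, s3, s4, s5, s7}.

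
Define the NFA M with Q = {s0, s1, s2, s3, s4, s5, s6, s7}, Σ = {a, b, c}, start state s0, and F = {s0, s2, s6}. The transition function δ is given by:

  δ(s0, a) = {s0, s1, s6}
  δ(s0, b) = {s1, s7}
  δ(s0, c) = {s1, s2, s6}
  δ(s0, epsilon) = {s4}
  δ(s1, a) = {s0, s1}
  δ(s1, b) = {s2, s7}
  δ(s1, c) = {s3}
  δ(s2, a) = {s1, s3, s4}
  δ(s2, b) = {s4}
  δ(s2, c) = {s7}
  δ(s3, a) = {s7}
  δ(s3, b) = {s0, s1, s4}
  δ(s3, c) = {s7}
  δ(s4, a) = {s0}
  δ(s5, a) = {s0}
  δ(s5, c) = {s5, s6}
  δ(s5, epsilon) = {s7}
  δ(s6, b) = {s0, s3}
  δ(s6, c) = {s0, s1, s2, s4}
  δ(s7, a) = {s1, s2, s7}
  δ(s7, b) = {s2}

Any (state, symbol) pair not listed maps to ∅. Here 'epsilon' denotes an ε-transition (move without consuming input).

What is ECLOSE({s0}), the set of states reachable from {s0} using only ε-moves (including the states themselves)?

{s0, s4}

Begin with {s0}.
ε-move s0 → s4; add s4.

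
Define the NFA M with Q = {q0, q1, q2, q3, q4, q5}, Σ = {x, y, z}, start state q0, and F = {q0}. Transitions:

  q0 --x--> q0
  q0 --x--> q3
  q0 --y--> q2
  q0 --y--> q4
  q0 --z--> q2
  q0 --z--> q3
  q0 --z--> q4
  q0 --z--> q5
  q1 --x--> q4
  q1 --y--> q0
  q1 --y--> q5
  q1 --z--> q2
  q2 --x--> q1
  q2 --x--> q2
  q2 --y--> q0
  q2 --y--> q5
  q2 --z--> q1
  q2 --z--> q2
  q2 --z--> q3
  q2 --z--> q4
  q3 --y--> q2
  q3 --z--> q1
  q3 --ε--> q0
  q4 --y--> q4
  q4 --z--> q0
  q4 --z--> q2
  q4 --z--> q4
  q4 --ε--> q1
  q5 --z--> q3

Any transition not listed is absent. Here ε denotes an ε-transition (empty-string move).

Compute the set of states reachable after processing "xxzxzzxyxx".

{q0, q1, q2, q3, q4}

Start in {q0}.
Read 'x': q0→{q0, q3}; now {q0, q3}.
Read 'x': q0→{q0, q3}, q3→∅; now {q0, q3}.
Read 'z': q0→{q2, q3, q4, q5}, q3→{q1}; union {q1, q2, q3, q4, q5}; ε-closure = {q0, q1, q2, q3, q4, q5}.
Read 'x': q0→{q0, q3}, q1→{q4}, q2→{q1, q2}, q3→∅, q4→∅, q5→∅; now {q0, q1, q2, q3, q4}.
Read 'z': q0→{q2, q3, q4, q5}, q1→{q2}, q2→{q1, q2, q3, q4}, q3→{q1}, q4→{q0, q2, q4}; now {q0, q1, q2, q3, q4, q5}.
Read 'z': q0→{q2, q3, q4, q5}, q1→{q2}, q2→{q1, q2, q3, q4}, q3→{q1}, q4→{q0, q2, q4}, q5→{q3}; now {q0, q1, q2, q3, q4, q5}.
Read 'x': q0→{q0, q3}, q1→{q4}, q2→{q1, q2}, q3→∅, q4→∅, q5→∅; now {q0, q1, q2, q3, q4}.
Read 'y': q0→{q2, q4}, q1→{q0, q5}, q2→{q0, q5}, q3→{q2}, q4→{q4}; union {q0, q2, q4, q5}; ε-closure = {q0, q1, q2, q4, q5}.
Read 'x': q0→{q0, q3}, q1→{q4}, q2→{q1, q2}, q4→∅, q5→∅; now {q0, q1, q2, q3, q4}.
Read 'x': q0→{q0, q3}, q1→{q4}, q2→{q1, q2}, q3→∅, q4→∅; now {q0, q1, q2, q3, q4}.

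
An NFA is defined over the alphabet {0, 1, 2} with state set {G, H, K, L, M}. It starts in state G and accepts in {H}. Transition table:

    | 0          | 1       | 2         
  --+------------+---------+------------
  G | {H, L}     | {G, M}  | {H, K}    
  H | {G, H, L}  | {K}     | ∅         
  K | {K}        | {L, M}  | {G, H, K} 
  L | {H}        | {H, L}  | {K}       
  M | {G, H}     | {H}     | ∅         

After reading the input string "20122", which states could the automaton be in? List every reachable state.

Start in {G}.
Read '2': {G} → {H, K}.
Read '0': {H, K} → {G, H, K, L}.
Read '1': {G, H, K, L} → {G, H, K, L, M}.
Read '2': {G, H, K, L, M} → {G, H, K}.
Read '2': {G, H, K} → {G, H, K}.

{G, H, K}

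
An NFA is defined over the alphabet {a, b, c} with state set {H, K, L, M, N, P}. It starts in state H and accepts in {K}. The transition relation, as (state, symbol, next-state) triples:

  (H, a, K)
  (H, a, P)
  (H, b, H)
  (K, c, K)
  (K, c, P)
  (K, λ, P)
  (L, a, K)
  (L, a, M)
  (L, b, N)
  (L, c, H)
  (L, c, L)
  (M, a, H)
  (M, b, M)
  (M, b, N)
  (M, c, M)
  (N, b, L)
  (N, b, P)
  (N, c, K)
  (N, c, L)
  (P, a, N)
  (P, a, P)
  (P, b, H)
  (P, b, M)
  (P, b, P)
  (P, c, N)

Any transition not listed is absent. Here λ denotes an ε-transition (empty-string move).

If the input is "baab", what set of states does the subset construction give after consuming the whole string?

{H, L, M, P}

Start in {H}.
Read 'b': H→{H}; now {H}.
Read 'a': H→{K, P}; now {K, P}.
Read 'a': K→∅, P→{N, P}; now {N, P}.
Read 'b': N→{L, P}, P→{H, M, P}; now {H, L, M, P}.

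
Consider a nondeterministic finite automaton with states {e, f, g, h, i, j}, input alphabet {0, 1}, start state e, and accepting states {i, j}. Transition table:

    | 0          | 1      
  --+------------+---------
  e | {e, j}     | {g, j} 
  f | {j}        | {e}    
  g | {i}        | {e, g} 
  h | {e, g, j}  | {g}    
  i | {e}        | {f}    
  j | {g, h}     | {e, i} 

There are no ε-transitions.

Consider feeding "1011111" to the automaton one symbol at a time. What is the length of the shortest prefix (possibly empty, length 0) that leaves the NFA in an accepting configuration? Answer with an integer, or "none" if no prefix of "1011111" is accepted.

Start in {e}.
Read '1': e→{g, j}; now {g, j}.
None of the earlier sets intersect F, but {g, j} does.

1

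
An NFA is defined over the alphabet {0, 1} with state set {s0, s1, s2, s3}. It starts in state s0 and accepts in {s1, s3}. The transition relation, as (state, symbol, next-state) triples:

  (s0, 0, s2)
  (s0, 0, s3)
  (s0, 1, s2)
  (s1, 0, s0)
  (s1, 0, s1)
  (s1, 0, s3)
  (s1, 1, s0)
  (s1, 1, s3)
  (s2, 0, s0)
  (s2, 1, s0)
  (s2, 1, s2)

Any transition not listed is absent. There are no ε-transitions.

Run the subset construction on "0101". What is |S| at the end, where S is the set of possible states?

2

Start in {s0}.
Read '0': {s0} → {s2, s3}.
Read '1': {s2, s3} → {s0, s2}.
Read '0': {s0, s2} → {s0, s2, s3}.
Read '1': {s0, s2, s3} → {s0, s2}.
That set has 2 states.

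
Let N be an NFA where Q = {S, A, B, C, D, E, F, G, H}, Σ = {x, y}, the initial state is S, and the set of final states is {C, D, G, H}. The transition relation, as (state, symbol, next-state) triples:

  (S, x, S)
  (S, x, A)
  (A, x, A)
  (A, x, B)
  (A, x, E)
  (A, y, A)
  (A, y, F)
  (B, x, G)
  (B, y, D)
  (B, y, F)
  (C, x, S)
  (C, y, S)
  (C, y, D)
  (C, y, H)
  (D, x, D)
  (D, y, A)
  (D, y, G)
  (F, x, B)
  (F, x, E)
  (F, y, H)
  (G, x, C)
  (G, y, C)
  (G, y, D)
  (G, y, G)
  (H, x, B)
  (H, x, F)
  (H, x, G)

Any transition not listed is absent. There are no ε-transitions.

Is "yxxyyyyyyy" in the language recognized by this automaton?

No

Start in {S}.
Read 'y': S→∅; now ∅.
The set is empty and remains empty for the remaining 9 symbols.
The final set ∅ contains no accepting state.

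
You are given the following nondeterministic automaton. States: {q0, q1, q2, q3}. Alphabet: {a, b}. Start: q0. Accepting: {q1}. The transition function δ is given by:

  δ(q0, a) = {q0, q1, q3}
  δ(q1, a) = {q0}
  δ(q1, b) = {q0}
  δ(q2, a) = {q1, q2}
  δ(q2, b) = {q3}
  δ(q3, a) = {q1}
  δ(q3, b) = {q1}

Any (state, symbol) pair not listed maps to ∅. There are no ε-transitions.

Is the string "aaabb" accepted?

No

Start in {q0}.
Read 'a': q0→{q0, q1, q3}; now {q0, q1, q3}.
Read 'a': q0→{q0, q1, q3}, q1→{q0}, q3→{q1}; now {q0, q1, q3}.
Read 'a': q0→{q0, q1, q3}, q1→{q0}, q3→{q1}; now {q0, q1, q3}.
Read 'b': q0→∅, q1→{q0}, q3→{q1}; now {q0, q1}.
Read 'b': q0→∅, q1→{q0}; now {q0}.
The final set {q0} contains no accepting state.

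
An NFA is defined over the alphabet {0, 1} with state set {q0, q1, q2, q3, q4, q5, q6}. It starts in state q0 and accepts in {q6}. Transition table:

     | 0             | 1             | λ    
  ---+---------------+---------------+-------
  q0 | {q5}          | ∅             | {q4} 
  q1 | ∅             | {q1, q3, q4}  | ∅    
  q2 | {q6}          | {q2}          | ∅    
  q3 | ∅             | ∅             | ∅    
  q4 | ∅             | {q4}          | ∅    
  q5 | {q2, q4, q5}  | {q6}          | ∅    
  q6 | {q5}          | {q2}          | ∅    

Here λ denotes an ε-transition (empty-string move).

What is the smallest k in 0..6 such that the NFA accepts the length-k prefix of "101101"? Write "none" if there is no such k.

Start: ε-closure({q0}) = {q0, q4}.
Read '1': {q0, q4} → {q4}.
Read '0': {q4} → ∅.
The set is empty and remains empty for the remaining 4 symbols.
No reachable set along the way intersects F.

none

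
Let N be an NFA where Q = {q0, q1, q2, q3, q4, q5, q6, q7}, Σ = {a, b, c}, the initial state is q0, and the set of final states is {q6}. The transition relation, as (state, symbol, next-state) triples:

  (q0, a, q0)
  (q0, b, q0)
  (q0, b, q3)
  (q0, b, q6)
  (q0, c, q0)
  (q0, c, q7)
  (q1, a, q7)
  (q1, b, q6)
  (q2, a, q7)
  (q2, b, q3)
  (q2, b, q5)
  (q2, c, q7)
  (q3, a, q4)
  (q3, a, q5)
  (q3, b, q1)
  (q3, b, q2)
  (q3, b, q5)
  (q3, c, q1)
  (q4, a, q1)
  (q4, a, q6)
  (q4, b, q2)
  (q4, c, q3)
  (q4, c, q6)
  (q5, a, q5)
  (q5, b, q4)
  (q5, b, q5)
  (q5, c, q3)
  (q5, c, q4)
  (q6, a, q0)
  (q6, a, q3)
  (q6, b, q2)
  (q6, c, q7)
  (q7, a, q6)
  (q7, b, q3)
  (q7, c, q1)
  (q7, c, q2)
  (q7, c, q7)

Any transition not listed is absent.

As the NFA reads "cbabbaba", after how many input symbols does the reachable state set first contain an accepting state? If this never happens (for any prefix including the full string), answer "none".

Start in {q0}.
Read 'c': q0→{q0, q7}; now {q0, q7}.
Read 'b': q0→{q0, q3, q6}, q7→{q3}; now {q0, q3, q6}.
None of the earlier sets intersect F, but {q0, q3, q6} does.

2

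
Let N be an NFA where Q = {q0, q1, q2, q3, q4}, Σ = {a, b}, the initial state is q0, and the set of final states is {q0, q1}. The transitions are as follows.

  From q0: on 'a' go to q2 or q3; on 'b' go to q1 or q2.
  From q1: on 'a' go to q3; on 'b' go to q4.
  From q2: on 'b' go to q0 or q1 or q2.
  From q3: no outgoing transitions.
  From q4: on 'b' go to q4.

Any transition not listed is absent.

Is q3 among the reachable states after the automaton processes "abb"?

Start in {q0}.
Read 'a': q0→{q2, q3}; now {q2, q3}.
Read 'b': q2→{q0, q1, q2}, q3→∅; now {q0, q1, q2}.
Read 'b': q0→{q1, q2}, q1→{q4}, q2→{q0, q1, q2}; now {q0, q1, q2, q4}.
State q3 is not in {q0, q1, q2, q4}.

No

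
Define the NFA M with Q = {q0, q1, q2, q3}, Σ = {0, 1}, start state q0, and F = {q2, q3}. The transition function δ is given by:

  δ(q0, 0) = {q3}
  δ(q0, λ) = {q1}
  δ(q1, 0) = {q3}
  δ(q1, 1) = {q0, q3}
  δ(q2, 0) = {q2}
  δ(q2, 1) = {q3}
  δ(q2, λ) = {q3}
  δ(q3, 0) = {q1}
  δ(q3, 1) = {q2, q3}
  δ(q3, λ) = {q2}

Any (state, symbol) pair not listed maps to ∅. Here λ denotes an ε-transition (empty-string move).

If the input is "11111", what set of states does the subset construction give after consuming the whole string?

Start: ε-closure({q0}) = {q0, q1}.
Read '1': q0→∅, q1→{q0, q3}; union {q0, q3}; ε-closure = {q0, q1, q2, q3}.
Read '1': q0→∅, q1→{q0, q3}, q2→{q3}, q3→{q2, q3}; union {q0, q2, q3}; ε-closure = {q0, q1, q2, q3}.
Read '1': q0→∅, q1→{q0, q3}, q2→{q3}, q3→{q2, q3}; union {q0, q2, q3}; ε-closure = {q0, q1, q2, q3}.
Read '1': q0→∅, q1→{q0, q3}, q2→{q3}, q3→{q2, q3}; union {q0, q2, q3}; ε-closure = {q0, q1, q2, q3}.
Read '1': q0→∅, q1→{q0, q3}, q2→{q3}, q3→{q2, q3}; union {q0, q2, q3}; ε-closure = {q0, q1, q2, q3}.

{q0, q1, q2, q3}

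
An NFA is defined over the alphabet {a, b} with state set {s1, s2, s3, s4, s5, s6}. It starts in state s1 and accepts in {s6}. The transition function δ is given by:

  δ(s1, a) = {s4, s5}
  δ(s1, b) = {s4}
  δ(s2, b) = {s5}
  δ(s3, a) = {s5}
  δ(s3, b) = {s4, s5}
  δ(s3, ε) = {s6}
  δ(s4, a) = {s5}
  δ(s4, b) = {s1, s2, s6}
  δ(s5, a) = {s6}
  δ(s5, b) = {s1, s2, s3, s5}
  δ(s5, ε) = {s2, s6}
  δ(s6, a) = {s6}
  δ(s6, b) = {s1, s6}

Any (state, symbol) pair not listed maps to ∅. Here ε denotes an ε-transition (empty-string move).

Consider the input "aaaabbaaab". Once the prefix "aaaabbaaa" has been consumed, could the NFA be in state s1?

Start in {s1}.
Read 'a': s1→{s4, s5}; union {s4, s5}; ε-closure = {s2, s4, s5, s6}.
Read 'a': s2→∅, s4→{s5}, s5→{s6}, s6→{s6}; union {s5, s6}; ε-closure = {s2, s5, s6}.
Read 'a': s2→∅, s5→{s6}, s6→{s6}; now {s6}.
Read 'a': s6→{s6}; now {s6}.
Read 'b': s6→{s1, s6}; now {s1, s6}.
Read 'b': s1→{s4}, s6→{s1, s6}; now {s1, s4, s6}.
Read 'a': s1→{s4, s5}, s4→{s5}, s6→{s6}; union {s4, s5, s6}; ε-closure = {s2, s4, s5, s6}.
Read 'a': s2→∅, s4→{s5}, s5→{s6}, s6→{s6}; union {s5, s6}; ε-closure = {s2, s5, s6}.
Read 'a': s2→∅, s5→{s6}, s6→{s6}; now {s6}.
State s1 is not in {s6}.

No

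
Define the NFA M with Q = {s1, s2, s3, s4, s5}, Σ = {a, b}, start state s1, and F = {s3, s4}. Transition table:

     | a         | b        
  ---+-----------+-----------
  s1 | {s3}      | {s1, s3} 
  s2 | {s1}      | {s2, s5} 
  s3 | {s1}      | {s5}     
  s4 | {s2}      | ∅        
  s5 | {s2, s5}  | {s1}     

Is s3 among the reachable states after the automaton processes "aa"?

Start in {s1}.
Read 'a': s1→{s3}; now {s3}.
Read 'a': s3→{s1}; now {s1}.
State s3 is not in {s1}.

No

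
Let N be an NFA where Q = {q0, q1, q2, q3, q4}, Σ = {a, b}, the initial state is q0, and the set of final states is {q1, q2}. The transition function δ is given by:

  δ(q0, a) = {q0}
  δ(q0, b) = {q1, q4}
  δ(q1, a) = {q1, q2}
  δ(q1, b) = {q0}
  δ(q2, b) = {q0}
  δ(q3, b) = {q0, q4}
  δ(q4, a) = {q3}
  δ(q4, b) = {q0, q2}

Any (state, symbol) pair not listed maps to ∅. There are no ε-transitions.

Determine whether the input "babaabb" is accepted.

Start in {q0}.
Read 'b': q0→{q1, q4}; now {q1, q4}.
Read 'a': q1→{q1, q2}, q4→{q3}; now {q1, q2, q3}.
Read 'b': q1→{q0}, q2→{q0}, q3→{q0, q4}; now {q0, q4}.
Read 'a': q0→{q0}, q4→{q3}; now {q0, q3}.
Read 'a': q0→{q0}, q3→∅; now {q0}.
Read 'b': q0→{q1, q4}; now {q1, q4}.
Read 'b': q1→{q0}, q4→{q0, q2}; now {q0, q2}.
The final set {q0, q2} contains the accepting state q2.

Yes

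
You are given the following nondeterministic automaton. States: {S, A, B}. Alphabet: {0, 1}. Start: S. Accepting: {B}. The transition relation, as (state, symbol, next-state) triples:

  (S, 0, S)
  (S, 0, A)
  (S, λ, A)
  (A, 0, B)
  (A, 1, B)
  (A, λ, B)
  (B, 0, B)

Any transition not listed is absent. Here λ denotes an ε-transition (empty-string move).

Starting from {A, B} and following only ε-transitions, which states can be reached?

Begin with {A, B}.
No ε-moves leave this set, so the closure equals the set itself.

{A, B}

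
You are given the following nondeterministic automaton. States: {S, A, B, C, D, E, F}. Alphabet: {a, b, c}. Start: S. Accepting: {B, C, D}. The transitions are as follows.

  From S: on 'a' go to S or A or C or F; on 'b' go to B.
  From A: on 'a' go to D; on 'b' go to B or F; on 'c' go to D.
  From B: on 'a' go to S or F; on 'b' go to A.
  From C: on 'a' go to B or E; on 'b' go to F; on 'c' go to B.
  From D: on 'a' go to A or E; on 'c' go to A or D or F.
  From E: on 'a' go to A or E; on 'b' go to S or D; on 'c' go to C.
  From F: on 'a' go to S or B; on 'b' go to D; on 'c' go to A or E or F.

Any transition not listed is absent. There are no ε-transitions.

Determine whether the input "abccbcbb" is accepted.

Start in {S}.
Read 'a': S→{S, A, C, F}; now {S, A, C, F}.
Read 'b': S→{B}, A→{B, F}, C→{F}, F→{D}; now {B, D, F}.
Read 'c': B→∅, D→{A, D, F}, F→{A, E, F}; now {A, D, E, F}.
Read 'c': A→{D}, D→{A, D, F}, E→{C}, F→{A, E, F}; now {A, C, D, E, F}.
Read 'b': A→{B, F}, C→{F}, D→∅, E→{S, D}, F→{D}; now {S, B, D, F}.
Read 'c': S→∅, B→∅, D→{A, D, F}, F→{A, E, F}; now {A, D, E, F}.
Read 'b': A→{B, F}, D→∅, E→{S, D}, F→{D}; now {S, B, D, F}.
Read 'b': S→{B}, B→{A}, D→∅, F→{D}; now {A, B, D}.
The final set {A, B, D} contains the accepting states B, D.

Yes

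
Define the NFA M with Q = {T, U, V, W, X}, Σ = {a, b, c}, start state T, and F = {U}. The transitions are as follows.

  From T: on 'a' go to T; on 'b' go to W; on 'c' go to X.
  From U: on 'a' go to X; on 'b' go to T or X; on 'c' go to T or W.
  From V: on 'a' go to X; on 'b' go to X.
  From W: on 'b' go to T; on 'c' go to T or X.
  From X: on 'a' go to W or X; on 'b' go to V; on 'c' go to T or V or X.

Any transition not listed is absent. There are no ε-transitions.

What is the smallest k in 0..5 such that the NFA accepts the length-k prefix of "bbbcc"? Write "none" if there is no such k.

none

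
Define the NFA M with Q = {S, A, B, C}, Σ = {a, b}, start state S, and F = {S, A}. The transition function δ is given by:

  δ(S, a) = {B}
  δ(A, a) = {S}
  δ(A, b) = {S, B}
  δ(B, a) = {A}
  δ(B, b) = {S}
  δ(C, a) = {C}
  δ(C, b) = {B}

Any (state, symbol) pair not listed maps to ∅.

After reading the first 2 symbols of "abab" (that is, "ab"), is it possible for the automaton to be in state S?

Start in {S}.
Read 'a': S→{B}; now {B}.
Read 'b': B→{S}; now {S}.
State S is in {S}.

Yes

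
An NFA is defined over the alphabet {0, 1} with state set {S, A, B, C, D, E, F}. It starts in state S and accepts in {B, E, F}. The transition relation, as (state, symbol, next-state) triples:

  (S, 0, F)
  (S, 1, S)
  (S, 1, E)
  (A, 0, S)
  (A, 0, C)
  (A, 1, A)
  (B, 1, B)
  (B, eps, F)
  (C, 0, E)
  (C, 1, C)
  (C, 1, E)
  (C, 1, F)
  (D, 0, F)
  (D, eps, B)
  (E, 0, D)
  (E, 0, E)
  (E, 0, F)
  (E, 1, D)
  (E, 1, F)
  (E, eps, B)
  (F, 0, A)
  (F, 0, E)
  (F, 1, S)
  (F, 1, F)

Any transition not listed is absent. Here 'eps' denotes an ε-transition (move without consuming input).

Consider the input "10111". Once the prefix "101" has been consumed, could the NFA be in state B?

Yes

Start in {S}.
Read '1': {S} → {S, B, E, F}.
Read '0': {S, B, E, F} → {A, B, D, E, F}.
Read '1': {A, B, D, E, F} → {S, A, B, D, F}.
State B is in {S, A, B, D, F}.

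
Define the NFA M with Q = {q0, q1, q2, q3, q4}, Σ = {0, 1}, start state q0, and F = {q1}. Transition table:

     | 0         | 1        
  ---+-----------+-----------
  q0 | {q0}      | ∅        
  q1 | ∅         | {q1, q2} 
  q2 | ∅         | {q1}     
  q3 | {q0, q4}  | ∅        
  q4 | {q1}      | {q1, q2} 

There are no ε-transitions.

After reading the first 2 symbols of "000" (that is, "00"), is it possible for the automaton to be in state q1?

No

Start in {q0}.
Read '0': q0→{q0}; now {q0}.
Read '0': q0→{q0}; now {q0}.
State q1 is not in {q0}.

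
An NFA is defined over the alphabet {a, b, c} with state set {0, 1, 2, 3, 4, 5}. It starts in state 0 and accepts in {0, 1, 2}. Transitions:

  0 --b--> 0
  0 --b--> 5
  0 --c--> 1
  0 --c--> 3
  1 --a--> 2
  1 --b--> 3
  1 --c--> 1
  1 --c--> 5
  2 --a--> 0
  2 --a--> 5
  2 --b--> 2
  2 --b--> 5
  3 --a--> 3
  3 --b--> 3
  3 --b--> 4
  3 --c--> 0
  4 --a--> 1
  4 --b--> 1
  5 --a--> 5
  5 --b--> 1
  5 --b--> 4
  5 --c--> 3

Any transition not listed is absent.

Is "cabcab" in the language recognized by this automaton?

No

Start in {0}.
Read 'c': 0→{1, 3}; now {1, 3}.
Read 'a': 1→{2}, 3→{3}; now {2, 3}.
Read 'b': 2→{2, 5}, 3→{3, 4}; now {2, 3, 4, 5}.
Read 'c': 2→∅, 3→{0}, 4→∅, 5→{3}; now {0, 3}.
Read 'a': 0→∅, 3→{3}; now {3}.
Read 'b': 3→{3, 4}; now {3, 4}.
The final set {3, 4} contains no accepting state.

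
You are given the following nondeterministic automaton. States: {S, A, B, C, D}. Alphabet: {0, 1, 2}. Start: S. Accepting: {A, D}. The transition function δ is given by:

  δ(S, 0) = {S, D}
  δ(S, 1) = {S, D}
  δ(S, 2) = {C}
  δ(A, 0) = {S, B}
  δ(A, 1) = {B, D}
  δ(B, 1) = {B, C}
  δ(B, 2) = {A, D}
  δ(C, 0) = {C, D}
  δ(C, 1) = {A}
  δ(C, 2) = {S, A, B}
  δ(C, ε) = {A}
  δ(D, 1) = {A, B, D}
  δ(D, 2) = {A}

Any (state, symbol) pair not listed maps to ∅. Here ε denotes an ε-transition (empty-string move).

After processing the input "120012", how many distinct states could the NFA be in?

Start in {S}.
Read '1': {S} → {S, D}.
Read '2': {S, D} → {A, C}.
Read '0': {A, C} → {S, A, B, C, D}.
Read '0': {S, A, B, C, D} → {S, A, B, C, D}.
Read '1': {S, A, B, C, D} → {S, A, B, C, D}.
Read '2': {S, A, B, C, D} → {S, A, B, C, D}.
That set has 5 states.

5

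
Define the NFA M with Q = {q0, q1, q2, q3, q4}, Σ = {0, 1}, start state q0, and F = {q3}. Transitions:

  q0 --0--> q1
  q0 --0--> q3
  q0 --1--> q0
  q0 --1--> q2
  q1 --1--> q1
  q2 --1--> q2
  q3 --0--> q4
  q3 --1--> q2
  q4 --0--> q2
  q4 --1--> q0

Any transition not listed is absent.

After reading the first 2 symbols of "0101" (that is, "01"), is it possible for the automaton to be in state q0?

Start in {q0}.
Read '0': {q0} → {q1, q3}.
Read '1': {q1, q3} → {q1, q2}.
State q0 is not in {q1, q2}.

No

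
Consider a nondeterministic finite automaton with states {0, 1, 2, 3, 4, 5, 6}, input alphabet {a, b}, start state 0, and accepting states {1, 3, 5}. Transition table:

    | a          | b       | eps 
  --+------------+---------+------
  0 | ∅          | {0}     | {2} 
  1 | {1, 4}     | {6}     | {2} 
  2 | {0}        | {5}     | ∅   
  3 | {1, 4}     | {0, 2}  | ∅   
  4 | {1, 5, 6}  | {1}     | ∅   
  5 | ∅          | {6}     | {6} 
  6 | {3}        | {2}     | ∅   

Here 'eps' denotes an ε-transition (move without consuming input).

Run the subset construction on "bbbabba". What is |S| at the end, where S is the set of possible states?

3

Start: ε-closure({0}) = {0, 2}.
Read 'b': {0, 2} → {0, 2, 5, 6}.
Read 'b': {0, 2, 5, 6} → {0, 2, 5, 6}.
Read 'b': {0, 2, 5, 6} → {0, 2, 5, 6}.
Read 'a': {0, 2, 5, 6} → {0, 2, 3}.
Read 'b': {0, 2, 3} → {0, 2, 5, 6}.
Read 'b': {0, 2, 5, 6} → {0, 2, 5, 6}.
Read 'a': {0, 2, 5, 6} → {0, 2, 3}.
That set has 3 states.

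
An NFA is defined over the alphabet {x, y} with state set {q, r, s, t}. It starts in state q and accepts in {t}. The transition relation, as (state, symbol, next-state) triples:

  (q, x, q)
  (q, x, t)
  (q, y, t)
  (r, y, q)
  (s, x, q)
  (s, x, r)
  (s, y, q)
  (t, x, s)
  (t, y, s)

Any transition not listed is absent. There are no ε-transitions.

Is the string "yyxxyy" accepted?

No

Start in {q}.
Read 'y': q→{t}; now {t}.
Read 'y': t→{s}; now {s}.
Read 'x': s→{q, r}; now {q, r}.
Read 'x': q→{q, t}, r→∅; now {q, t}.
Read 'y': q→{t}, t→{s}; now {s, t}.
Read 'y': s→{q}, t→{s}; now {q, s}.
The final set {q, s} contains no accepting state.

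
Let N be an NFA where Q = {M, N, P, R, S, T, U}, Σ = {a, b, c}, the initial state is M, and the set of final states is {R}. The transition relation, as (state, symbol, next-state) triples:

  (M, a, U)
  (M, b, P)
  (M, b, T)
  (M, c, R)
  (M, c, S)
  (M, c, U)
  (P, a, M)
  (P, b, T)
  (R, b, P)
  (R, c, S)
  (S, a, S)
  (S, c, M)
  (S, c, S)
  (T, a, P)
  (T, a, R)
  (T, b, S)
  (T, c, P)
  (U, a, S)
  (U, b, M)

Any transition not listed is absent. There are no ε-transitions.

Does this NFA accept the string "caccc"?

Yes

Start in {M}.
Read 'c': {M} → {R, S, U}.
Read 'a': {R, S, U} → {S}.
Read 'c': {S} → {M, S}.
Read 'c': {M, S} → {M, R, S, U}.
Read 'c': {M, R, S, U} → {M, R, S, U}.
The final set {M, R, S, U} contains the accepting state R.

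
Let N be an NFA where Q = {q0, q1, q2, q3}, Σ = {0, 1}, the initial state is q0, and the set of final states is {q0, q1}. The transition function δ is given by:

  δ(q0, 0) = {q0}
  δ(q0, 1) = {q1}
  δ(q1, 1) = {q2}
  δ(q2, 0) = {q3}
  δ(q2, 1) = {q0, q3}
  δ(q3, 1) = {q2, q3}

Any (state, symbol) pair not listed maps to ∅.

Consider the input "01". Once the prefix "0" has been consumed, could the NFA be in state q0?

Yes

Start in {q0}.
Read '0': q0→{q0}; now {q0}.
State q0 is in {q0}.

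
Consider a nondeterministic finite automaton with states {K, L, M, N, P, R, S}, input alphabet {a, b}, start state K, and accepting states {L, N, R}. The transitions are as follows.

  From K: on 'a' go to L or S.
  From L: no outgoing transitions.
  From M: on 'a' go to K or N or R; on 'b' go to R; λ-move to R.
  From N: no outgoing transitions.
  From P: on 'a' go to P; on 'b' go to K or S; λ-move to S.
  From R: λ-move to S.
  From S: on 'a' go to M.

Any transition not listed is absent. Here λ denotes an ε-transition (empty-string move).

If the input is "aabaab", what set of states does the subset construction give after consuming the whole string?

{R, S}

Start in {K}.
Read 'a': K→{L, S}; now {L, S}.
Read 'a': L→∅, S→{M}; union {M}; ε-closure = {M, R, S}.
Read 'b': M→{R}, R→∅, S→∅; union {R}; ε-closure = {R, S}.
Read 'a': R→∅, S→{M}; union {M}; ε-closure = {M, R, S}.
Read 'a': M→{K, N, R}, R→∅, S→{M}; union {K, M, N, R}; ε-closure = {K, M, N, R, S}.
Read 'b': K→∅, M→{R}, N→∅, R→∅, S→∅; union {R}; ε-closure = {R, S}.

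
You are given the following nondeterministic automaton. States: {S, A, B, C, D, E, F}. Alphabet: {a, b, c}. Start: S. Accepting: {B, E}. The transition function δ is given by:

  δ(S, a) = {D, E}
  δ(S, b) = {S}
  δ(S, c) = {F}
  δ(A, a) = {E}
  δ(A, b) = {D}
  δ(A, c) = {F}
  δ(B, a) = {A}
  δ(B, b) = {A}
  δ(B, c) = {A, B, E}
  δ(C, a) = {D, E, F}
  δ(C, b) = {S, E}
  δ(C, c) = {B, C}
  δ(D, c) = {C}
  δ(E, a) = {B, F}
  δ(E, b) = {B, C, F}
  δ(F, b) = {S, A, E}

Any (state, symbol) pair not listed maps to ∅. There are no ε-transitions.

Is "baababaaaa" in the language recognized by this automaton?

Yes

Start in {S}.
Read 'b': S→{S}; now {S}.
Read 'a': S→{D, E}; now {D, E}.
Read 'a': D→∅, E→{B, F}; now {B, F}.
Read 'b': B→{A}, F→{S, A, E}; now {S, A, E}.
Read 'a': S→{D, E}, A→{E}, E→{B, F}; now {B, D, E, F}.
Read 'b': B→{A}, D→∅, E→{B, C, F}, F→{S, A, E}; now {S, A, B, C, E, F}.
Read 'a': S→{D, E}, A→{E}, B→{A}, C→{D, E, F}, E→{B, F}, F→∅; now {A, B, D, E, F}.
Read 'a': A→{E}, B→{A}, D→∅, E→{B, F}, F→∅; now {A, B, E, F}.
Read 'a': A→{E}, B→{A}, E→{B, F}, F→∅; now {A, B, E, F}.
Read 'a': A→{E}, B→{A}, E→{B, F}, F→∅; now {A, B, E, F}.
The final set {A, B, E, F} contains the accepting states B, E.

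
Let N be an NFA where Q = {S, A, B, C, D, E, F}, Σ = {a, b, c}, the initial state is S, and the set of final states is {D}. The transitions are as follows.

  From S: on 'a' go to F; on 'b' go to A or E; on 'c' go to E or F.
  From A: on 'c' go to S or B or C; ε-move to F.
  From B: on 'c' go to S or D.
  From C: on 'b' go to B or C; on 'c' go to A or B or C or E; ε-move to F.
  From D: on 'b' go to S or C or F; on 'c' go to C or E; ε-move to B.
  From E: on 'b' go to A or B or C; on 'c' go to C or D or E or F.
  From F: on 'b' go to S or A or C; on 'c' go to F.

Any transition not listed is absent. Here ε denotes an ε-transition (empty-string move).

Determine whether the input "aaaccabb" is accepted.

Start in {S}.
Read 'a': S→{F}; now {F}.
Read 'a': F→∅; now ∅.
The set is empty and remains empty for the remaining 6 symbols.
The final set ∅ contains no accepting state.

No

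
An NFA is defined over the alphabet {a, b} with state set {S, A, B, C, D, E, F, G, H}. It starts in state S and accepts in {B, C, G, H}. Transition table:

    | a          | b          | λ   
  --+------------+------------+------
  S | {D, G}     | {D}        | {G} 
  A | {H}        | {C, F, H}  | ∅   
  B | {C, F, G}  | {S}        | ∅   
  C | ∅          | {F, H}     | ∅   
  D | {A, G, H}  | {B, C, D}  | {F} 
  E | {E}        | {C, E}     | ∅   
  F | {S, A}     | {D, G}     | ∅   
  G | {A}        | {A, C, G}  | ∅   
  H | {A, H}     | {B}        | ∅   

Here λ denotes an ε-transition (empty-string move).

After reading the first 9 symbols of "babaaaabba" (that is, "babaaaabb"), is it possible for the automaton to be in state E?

Start: ε-closure({S}) = {S, G}.
Read 'b': S→{D}, G→{A, C, G}; union {A, C, D, G}; ε-closure = {A, C, D, F, G}.
Read 'a': A→{H}, C→∅, D→{A, G, H}, F→{S, A}, G→{A}; now {S, A, G, H}.
Read 'b': S→{D}, A→{C, F, H}, G→{A, C, G}, H→{B}; now {A, B, C, D, F, G, H}.
Read 'a': A→{H}, B→{C, F, G}, C→∅, D→{A, G, H}, F→{S, A}, G→{A}, H→{A, H}; now {S, A, C, F, G, H}.
Read 'a': S→{D, G}, A→{H}, C→∅, F→{S, A}, G→{A}, H→{A, H}; union {S, A, D, G, H}; ε-closure = {S, A, D, F, G, H}.
Read 'a': S→{D, G}, A→{H}, D→{A, G, H}, F→{S, A}, G→{A}, H→{A, H}; union {S, A, D, G, H}; ε-closure = {S, A, D, F, G, H}.
Read 'a': S→{D, G}, A→{H}, D→{A, G, H}, F→{S, A}, G→{A}, H→{A, H}; union {S, A, D, G, H}; ε-closure = {S, A, D, F, G, H}.
Read 'b': S→{D}, A→{C, F, H}, D→{B, C, D}, F→{D, G}, G→{A, C, G}, H→{B}; now {A, B, C, D, F, G, H}.
Read 'b': A→{C, F, H}, B→{S}, C→{F, H}, D→{B, C, D}, F→{D, G}, G→{A, C, G}, H→{B}; now {S, A, B, C, D, F, G, H}.
State E is not in {S, A, B, C, D, F, G, H}.

No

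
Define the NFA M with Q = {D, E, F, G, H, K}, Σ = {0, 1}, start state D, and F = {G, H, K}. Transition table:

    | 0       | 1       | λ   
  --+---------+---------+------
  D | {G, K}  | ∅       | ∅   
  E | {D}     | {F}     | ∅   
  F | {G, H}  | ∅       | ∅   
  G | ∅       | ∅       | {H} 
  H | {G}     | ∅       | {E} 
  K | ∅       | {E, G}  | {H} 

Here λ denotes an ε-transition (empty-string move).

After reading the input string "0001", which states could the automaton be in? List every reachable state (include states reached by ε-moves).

{E, F, G, H}

Start in {D}.
Read '0': D→{G, K}; union {G, K}; ε-closure = {E, G, H, K}.
Read '0': E→{D}, G→∅, H→{G}, K→∅; union {D, G}; ε-closure = {D, E, G, H}.
Read '0': D→{G, K}, E→{D}, G→∅, H→{G}; union {D, G, K}; ε-closure = {D, E, G, H, K}.
Read '1': D→∅, E→{F}, G→∅, H→∅, K→{E, G}; union {E, F, G}; ε-closure = {E, F, G, H}.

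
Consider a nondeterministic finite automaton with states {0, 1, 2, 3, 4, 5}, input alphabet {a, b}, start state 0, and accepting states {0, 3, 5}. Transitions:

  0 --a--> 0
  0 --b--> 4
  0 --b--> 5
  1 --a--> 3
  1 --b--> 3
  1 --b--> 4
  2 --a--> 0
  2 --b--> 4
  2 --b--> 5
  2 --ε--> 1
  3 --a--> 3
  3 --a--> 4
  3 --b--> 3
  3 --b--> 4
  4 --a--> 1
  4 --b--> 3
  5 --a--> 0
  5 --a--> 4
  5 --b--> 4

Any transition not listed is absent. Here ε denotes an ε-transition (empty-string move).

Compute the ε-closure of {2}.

{1, 2}

Begin with {2}.
ε-move 2 → 1; add 1.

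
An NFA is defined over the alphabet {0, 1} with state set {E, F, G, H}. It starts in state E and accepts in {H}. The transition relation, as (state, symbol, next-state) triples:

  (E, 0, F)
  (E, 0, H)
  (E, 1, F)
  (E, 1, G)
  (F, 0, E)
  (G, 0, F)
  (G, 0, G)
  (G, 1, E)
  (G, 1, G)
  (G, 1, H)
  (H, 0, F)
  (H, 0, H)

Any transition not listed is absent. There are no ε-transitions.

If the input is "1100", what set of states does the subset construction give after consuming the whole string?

Start in {E}.
Read '1': E→{F, G}; now {F, G}.
Read '1': F→∅, G→{E, G, H}; now {E, G, H}.
Read '0': E→{F, H}, G→{F, G}, H→{F, H}; now {F, G, H}.
Read '0': F→{E}, G→{F, G}, H→{F, H}; now {E, F, G, H}.

{E, F, G, H}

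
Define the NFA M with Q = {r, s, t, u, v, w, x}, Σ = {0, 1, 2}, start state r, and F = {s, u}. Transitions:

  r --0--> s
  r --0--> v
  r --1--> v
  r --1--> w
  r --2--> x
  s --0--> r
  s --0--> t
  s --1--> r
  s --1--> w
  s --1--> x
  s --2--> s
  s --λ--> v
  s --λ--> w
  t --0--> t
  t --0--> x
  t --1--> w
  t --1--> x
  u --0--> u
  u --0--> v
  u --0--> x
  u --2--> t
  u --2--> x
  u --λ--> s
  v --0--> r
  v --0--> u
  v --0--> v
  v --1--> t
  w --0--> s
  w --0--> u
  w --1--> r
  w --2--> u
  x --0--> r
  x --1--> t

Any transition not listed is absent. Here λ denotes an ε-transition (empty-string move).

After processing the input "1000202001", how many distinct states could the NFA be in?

Start in {r}.
Read '1': r→{v, w}; now {v, w}.
Read '0': v→{r, u, v}, w→{s, u}; union {r, s, u, v}; ε-closure = {r, s, u, v, w}.
Read '0': r→{s, v}, s→{r, t}, u→{u, v, x}, v→{r, u, v}, w→{s, u}; union {r, s, t, u, v, x}; ε-closure = {r, s, t, u, v, w, x}.
Read '0': r→{s, v}, s→{r, t}, t→{t, x}, u→{u, v, x}, v→{r, u, v}, w→{s, u}, x→{r}; union {r, s, t, u, v, x}; ε-closure = {r, s, t, u, v, w, x}.
Read '2': r→{x}, s→{s}, t→∅, u→{t, x}, v→∅, w→{u}, x→∅; union {s, t, u, x}; ε-closure = {s, t, u, v, w, x}.
Read '0': s→{r, t}, t→{t, x}, u→{u, v, x}, v→{r, u, v}, w→{s, u}, x→{r}; union {r, s, t, u, v, x}; ε-closure = {r, s, t, u, v, w, x}.
Read '2': r→{x}, s→{s}, t→∅, u→{t, x}, v→∅, w→{u}, x→∅; union {s, t, u, x}; ε-closure = {s, t, u, v, w, x}.
Read '0': s→{r, t}, t→{t, x}, u→{u, v, x}, v→{r, u, v}, w→{s, u}, x→{r}; union {r, s, t, u, v, x}; ε-closure = {r, s, t, u, v, w, x}.
Read '0': r→{s, v}, s→{r, t}, t→{t, x}, u→{u, v, x}, v→{r, u, v}, w→{s, u}, x→{r}; union {r, s, t, u, v, x}; ε-closure = {r, s, t, u, v, w, x}.
Read '1': r→{v, w}, s→{r, w, x}, t→{w, x}, u→∅, v→{t}, w→{r}, x→{t}; now {r, t, v, w, x}.
That set has 5 states.

5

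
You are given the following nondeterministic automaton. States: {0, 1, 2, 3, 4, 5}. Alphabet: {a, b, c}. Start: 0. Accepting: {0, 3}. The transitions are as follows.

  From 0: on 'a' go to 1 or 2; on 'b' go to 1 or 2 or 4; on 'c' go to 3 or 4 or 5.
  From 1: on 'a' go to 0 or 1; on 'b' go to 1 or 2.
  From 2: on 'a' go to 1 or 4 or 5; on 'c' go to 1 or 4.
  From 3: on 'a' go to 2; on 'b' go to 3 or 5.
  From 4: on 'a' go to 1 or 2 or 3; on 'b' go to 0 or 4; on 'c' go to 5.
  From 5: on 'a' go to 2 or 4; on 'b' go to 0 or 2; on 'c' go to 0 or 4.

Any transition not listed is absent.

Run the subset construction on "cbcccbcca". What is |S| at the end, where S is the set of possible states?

4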